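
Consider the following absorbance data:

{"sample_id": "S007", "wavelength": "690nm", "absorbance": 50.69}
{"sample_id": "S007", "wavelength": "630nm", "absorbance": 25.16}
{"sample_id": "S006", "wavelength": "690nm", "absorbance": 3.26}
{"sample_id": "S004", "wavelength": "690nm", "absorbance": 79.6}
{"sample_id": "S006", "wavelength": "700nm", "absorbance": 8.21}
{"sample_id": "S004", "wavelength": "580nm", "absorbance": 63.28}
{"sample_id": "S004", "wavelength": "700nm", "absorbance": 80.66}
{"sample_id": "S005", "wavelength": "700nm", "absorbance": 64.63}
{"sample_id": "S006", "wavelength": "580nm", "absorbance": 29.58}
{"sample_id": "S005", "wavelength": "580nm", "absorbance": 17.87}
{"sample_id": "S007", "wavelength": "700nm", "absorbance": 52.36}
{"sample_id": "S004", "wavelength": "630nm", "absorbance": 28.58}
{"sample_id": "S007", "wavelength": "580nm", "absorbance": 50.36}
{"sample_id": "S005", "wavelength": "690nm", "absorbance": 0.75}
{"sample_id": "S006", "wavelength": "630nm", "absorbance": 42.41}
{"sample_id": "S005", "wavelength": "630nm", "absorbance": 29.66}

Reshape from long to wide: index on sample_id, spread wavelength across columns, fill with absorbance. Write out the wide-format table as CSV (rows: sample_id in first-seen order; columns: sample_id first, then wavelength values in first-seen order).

sample_id,690nm,630nm,700nm,580nm
S007,50.69,25.16,52.36,50.36
S006,3.26,42.41,8.21,29.58
S004,79.6,28.58,80.66,63.28
S005,0.75,29.66,64.63,17.87

Columns: sample_id plus the 4 distinct wavelength values (690nm, 630nm, 700nm, 580nm).
For example, row S007 column 690nm takes absorbance=50.69 from the long row (S007, 690nm).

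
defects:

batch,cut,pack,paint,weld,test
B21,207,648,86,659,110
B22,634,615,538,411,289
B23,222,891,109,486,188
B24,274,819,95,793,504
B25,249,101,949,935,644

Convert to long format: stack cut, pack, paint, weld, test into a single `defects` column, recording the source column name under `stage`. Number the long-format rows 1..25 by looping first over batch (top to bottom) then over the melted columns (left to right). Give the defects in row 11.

25 rows total (5 × 5). Row 11: index ⌊(11-1)/5⌋ = 2 into batch → B23; (11-1) mod 5 = 0 into the melted columns → cut.
So row 11 is (B23, cut, 222); defects = 222.

222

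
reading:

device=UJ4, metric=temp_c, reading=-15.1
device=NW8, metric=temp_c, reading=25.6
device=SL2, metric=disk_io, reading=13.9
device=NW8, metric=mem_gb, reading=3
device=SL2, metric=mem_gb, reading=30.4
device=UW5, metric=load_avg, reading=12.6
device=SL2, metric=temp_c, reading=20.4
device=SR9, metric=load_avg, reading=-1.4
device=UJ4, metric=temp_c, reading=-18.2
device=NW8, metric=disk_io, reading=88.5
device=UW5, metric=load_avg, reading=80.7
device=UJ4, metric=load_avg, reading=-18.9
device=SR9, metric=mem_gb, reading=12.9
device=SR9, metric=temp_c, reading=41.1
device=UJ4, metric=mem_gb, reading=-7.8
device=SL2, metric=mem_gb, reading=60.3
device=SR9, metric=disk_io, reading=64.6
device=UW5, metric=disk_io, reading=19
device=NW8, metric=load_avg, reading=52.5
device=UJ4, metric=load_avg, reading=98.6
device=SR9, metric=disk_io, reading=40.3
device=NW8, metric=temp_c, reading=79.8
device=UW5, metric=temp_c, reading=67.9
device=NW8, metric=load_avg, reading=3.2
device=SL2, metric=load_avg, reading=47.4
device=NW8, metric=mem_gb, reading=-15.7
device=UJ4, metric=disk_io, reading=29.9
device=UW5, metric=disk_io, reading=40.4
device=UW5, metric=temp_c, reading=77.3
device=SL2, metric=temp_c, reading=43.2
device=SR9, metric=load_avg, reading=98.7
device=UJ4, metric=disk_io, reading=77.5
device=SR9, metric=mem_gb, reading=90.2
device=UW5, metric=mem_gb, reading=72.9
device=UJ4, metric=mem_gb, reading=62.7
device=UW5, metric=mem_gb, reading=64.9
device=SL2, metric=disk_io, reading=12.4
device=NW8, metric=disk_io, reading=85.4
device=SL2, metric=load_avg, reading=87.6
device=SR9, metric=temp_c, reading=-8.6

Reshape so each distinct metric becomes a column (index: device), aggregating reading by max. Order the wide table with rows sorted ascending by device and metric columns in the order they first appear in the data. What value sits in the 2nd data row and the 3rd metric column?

With rows sorted ascending by device, row 2 is device=SL2. metric columns in first-appearance order: temp_c, disk_io, mem_gb, load_avg; column 3 is mem_gb.
Long rows with device=SL2, metric=mem_gb: max(30.4, 60.3) = 60.3.

60.3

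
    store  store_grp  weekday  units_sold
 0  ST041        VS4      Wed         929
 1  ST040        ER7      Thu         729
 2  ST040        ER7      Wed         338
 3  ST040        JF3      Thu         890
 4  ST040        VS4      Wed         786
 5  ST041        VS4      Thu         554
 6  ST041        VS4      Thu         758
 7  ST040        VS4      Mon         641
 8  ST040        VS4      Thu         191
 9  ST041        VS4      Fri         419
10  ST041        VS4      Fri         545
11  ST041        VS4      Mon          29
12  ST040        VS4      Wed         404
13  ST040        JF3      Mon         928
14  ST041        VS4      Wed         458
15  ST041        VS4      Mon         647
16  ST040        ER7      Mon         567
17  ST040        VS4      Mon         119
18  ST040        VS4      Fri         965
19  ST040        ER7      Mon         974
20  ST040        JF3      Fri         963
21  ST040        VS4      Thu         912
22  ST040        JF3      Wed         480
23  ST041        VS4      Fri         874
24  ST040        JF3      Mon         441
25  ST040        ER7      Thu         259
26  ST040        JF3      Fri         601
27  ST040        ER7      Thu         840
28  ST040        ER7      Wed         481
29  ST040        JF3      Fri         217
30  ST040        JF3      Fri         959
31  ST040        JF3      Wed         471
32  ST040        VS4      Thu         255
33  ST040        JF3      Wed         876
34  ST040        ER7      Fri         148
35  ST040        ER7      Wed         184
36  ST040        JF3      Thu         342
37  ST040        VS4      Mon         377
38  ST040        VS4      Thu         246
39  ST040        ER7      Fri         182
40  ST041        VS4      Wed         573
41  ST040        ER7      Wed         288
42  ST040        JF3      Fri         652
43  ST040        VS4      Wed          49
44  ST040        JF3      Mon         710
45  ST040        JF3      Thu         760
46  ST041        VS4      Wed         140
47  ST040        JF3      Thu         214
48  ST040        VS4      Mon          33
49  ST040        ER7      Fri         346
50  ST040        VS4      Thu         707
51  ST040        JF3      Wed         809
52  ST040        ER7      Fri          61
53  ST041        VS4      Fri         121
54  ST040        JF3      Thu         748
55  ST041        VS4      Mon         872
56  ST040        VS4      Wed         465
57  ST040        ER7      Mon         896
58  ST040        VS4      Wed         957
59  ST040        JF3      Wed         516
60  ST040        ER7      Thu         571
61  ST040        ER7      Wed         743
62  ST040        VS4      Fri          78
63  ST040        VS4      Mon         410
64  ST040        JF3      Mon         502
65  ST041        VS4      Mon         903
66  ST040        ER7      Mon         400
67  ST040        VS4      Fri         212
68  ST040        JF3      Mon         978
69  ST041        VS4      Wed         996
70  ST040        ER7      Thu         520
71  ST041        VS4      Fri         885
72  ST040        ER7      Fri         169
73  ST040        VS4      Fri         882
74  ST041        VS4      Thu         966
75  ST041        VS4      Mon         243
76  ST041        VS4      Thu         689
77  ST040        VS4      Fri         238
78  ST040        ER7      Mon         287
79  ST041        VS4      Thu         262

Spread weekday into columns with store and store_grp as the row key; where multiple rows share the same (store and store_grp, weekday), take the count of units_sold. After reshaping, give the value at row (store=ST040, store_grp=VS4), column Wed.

5

Rows with store=ST040, store_grp=VS4 and weekday=Wed: units_sold values are 786, 404, 49, 465, 957.
5 rows match — count = 5.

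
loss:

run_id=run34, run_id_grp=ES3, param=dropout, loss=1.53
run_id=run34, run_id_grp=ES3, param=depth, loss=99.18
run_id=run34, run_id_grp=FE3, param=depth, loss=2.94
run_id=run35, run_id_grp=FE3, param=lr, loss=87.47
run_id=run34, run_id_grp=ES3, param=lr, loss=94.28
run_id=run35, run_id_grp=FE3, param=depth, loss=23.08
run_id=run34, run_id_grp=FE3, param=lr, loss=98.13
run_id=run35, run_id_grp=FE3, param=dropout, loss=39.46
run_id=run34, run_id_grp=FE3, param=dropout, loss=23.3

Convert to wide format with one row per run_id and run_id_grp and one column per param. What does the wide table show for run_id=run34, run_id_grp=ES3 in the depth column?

Wide layout: rows indexed by run_id and run_id_grp, columns are the 3 distinct param values (dropout, depth, lr).
Cell (run_id=run34, run_id_grp=ES3, param=depth) draws from the long row where run_id=run34, run_id_grp=ES3 and param=depth, which has loss=99.18.

99.18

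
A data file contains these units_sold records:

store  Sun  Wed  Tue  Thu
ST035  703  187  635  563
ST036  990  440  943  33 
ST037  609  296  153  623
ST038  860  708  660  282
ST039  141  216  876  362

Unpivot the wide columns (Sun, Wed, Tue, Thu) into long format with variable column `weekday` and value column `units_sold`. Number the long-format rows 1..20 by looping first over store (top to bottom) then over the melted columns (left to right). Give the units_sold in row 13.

860

20 rows total (5 × 4). Row 13: index ⌊(13-1)/4⌋ = 3 into store → ST038; (13-1) mod 4 = 0 into the melted columns → Sun.
So row 13 is (ST038, Sun, 860); units_sold = 860.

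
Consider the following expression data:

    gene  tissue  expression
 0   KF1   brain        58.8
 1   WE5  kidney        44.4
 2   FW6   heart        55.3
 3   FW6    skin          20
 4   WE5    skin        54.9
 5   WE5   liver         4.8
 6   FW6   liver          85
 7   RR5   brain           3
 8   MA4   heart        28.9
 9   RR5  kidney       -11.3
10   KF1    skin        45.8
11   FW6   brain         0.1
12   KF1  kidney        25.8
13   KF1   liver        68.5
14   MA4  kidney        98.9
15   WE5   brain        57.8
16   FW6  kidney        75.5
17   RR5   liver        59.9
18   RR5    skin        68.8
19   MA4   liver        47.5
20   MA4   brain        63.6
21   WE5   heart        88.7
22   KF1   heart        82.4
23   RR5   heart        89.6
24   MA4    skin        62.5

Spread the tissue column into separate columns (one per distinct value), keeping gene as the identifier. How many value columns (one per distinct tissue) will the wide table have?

5

5 distinct tissue values: skin, kidney, brain, heart, liver.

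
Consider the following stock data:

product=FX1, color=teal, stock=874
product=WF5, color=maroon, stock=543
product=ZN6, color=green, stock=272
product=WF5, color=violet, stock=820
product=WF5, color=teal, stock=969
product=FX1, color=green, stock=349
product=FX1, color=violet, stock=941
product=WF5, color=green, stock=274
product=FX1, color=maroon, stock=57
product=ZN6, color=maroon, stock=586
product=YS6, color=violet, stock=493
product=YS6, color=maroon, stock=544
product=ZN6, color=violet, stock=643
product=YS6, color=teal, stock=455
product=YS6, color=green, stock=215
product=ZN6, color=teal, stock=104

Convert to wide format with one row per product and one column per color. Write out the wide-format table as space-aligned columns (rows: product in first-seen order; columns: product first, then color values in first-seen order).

Columns: product plus the 4 distinct color values (teal, maroon, green, violet).
For example, row FX1 column teal takes stock=874 from the long row (FX1, teal).

product  teal  maroon  green  violet
FX1      874   57      349    941   
WF5      969   543     274    820   
ZN6      104   586     272    643   
YS6      455   544     215    493   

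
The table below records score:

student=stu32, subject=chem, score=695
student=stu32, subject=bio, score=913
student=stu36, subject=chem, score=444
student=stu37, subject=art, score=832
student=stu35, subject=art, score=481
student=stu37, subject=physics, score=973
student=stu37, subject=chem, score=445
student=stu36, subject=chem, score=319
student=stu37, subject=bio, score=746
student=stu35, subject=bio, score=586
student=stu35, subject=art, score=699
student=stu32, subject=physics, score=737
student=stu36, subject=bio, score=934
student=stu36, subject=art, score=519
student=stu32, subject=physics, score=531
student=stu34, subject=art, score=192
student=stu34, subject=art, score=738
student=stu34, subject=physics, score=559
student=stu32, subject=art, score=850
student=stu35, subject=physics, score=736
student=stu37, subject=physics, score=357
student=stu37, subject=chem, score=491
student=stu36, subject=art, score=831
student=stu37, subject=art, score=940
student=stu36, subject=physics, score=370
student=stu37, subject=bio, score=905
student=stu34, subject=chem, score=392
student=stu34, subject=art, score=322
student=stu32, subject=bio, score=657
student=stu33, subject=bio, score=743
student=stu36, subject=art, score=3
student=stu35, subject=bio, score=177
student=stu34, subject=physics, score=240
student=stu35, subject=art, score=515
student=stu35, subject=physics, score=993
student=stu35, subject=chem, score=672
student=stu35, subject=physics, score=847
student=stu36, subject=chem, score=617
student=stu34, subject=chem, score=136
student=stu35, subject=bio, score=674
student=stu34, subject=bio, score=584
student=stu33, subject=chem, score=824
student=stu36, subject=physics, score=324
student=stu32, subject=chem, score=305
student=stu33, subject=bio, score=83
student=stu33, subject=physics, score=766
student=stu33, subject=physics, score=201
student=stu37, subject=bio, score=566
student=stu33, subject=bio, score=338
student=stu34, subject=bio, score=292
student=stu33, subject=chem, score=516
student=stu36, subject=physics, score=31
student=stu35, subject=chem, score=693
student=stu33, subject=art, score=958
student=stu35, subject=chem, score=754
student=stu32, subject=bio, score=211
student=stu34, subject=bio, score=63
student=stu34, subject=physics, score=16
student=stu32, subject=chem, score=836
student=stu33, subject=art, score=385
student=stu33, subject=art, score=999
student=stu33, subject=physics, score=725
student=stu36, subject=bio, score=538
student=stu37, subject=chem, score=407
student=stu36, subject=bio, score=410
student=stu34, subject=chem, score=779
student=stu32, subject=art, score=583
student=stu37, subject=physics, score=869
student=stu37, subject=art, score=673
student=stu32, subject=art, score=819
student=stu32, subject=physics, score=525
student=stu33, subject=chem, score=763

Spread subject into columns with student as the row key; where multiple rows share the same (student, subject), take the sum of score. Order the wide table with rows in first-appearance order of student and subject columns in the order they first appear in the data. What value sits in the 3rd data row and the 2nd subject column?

2217

With rows in first-appearance order of student, row 3 is student=stu37. subject columns in first-appearance order: chem, bio, art, physics; column 2 is bio.
Long rows with student=stu37, subject=bio: 746 + 905 + 566 = 2217.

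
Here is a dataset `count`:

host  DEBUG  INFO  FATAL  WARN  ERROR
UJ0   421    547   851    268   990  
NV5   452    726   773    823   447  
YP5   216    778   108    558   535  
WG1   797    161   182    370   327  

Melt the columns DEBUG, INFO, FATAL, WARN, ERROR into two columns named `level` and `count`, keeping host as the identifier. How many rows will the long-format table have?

20

4 host values × 5 melted columns = 20 rows.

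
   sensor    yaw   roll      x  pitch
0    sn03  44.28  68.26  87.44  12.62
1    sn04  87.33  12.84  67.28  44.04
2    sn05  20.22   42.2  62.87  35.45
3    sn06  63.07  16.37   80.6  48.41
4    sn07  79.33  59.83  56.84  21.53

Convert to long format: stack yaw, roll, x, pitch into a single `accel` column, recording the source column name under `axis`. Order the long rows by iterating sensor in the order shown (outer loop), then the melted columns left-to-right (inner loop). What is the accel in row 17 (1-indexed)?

20 rows total (5 × 4). Row 17: index ⌊(17-1)/4⌋ = 4 into sensor → sn07; (17-1) mod 4 = 0 into the melted columns → yaw.
So row 17 is (sn07, yaw, 79.33); accel = 79.33.

79.33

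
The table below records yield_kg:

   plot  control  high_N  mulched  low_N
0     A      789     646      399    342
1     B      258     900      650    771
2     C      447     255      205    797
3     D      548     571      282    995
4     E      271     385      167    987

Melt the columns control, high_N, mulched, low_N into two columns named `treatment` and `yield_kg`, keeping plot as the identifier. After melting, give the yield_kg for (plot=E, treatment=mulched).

Unpivoting turns each (plot, wide-column) pair into one long row.
The wide cell at row E, column mulched holds 167, so the long row (E, mulched) has yield_kg=167.

167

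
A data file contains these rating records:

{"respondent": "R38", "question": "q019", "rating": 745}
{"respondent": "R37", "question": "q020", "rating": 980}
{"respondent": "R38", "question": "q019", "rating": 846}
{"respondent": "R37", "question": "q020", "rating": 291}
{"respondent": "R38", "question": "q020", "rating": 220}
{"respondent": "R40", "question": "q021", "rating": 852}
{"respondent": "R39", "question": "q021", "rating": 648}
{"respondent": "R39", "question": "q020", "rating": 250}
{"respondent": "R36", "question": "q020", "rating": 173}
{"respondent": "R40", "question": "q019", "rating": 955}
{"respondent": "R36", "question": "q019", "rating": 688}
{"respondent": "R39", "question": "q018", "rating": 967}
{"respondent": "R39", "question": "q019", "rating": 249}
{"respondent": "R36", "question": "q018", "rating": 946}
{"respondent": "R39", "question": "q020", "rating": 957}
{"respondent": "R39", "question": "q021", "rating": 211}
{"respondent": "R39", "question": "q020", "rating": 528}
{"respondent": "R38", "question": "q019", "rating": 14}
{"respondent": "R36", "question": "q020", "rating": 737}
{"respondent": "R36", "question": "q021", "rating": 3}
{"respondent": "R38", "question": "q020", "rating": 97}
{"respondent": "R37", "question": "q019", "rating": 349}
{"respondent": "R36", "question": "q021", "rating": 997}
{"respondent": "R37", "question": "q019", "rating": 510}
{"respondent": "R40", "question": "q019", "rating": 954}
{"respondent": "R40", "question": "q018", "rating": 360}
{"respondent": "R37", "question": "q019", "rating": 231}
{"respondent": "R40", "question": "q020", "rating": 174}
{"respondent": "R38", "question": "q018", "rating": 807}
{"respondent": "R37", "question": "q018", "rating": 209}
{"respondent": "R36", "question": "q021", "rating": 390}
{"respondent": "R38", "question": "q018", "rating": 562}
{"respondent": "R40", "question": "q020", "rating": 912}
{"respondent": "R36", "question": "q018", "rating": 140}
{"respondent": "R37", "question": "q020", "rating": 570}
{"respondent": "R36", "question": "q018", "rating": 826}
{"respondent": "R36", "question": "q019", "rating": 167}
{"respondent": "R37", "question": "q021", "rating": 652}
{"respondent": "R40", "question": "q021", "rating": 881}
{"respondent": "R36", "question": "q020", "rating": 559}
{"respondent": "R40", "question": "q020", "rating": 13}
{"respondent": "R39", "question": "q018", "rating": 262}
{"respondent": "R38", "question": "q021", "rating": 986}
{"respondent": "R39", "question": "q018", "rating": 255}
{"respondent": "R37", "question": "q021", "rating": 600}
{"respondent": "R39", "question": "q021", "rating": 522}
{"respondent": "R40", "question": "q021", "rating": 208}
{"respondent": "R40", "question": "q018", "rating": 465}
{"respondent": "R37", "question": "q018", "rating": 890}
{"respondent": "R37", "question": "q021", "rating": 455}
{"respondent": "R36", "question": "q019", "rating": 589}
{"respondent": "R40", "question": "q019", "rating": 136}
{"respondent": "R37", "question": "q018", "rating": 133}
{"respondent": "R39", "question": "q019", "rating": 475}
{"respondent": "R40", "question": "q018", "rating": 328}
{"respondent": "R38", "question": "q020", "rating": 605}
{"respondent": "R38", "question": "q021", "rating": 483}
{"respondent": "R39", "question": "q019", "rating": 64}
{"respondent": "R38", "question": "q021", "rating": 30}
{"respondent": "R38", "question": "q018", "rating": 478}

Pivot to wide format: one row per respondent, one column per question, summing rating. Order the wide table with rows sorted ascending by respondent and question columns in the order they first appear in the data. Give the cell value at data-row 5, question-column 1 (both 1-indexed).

With rows sorted ascending by respondent, row 5 is respondent=R40. question columns in first-appearance order: q019, q020, q021, q018; column 1 is q019.
Long rows with respondent=R40, question=q019: 955 + 954 + 136 = 2045.

2045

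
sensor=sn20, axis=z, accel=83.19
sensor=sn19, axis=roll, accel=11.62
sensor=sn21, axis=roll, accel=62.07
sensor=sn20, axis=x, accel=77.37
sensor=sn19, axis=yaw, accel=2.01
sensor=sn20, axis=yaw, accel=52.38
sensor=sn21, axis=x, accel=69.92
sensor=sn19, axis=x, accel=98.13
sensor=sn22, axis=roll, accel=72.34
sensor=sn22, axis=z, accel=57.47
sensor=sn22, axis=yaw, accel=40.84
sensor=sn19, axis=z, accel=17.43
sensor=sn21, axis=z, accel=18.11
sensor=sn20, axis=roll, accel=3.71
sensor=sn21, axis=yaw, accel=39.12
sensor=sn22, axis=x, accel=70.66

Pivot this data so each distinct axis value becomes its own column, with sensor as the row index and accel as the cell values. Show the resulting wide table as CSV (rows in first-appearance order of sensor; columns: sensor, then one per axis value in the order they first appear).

Columns: sensor plus the 4 distinct axis values (z, roll, x, yaw).
For example, row sn20 column z takes accel=83.19 from the long row (sn20, z).

sensor,z,roll,x,yaw
sn20,83.19,3.71,77.37,52.38
sn19,17.43,11.62,98.13,2.01
sn21,18.11,62.07,69.92,39.12
sn22,57.47,72.34,70.66,40.84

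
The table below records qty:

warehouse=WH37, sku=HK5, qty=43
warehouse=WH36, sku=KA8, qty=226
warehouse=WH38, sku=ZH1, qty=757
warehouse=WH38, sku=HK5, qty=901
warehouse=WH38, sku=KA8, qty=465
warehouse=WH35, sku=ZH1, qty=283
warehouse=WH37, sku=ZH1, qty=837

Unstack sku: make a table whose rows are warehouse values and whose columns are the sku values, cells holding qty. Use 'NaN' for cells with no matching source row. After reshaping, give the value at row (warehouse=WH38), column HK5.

901

The long row with warehouse=WH38, sku=HK5 has qty=901.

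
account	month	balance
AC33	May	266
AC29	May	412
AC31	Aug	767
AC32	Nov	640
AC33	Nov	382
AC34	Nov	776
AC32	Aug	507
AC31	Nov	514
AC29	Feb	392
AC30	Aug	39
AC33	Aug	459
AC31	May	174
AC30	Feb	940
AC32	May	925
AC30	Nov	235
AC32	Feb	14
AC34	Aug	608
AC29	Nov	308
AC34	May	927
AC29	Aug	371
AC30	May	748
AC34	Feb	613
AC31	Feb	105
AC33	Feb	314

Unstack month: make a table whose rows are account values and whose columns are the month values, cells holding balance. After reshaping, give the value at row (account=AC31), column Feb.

Wide layout: rows indexed by account, columns are the 4 distinct month values (May, Aug, Nov, Feb).
Cell (account=AC31, month=Feb) draws from the long row where account=AC31 and month=Feb, which has balance=105.

105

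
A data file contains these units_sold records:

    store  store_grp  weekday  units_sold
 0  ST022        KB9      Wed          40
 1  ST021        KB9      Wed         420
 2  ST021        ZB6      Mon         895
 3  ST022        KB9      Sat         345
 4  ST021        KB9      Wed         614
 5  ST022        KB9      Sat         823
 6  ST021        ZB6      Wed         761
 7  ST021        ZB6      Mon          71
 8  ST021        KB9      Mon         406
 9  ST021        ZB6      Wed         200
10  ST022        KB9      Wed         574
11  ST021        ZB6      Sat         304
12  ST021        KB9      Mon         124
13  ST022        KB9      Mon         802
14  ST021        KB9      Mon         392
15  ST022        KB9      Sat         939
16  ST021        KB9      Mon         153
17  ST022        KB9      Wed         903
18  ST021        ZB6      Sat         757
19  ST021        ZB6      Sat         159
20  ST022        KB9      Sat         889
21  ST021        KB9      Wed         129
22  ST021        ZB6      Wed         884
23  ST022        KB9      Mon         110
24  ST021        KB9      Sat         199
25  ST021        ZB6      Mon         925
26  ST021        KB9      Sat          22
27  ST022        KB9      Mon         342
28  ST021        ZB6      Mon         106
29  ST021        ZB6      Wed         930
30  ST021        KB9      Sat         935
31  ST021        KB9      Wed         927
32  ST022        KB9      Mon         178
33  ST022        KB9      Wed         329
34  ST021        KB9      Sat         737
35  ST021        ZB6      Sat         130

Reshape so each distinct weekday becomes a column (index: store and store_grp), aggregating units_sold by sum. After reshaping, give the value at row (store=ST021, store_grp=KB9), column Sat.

1893

Rows with store=ST021, store_grp=KB9 and weekday=Sat: units_sold values are 199, 22, 935, 737.
199 + 22 + 935 + 737 = 1893.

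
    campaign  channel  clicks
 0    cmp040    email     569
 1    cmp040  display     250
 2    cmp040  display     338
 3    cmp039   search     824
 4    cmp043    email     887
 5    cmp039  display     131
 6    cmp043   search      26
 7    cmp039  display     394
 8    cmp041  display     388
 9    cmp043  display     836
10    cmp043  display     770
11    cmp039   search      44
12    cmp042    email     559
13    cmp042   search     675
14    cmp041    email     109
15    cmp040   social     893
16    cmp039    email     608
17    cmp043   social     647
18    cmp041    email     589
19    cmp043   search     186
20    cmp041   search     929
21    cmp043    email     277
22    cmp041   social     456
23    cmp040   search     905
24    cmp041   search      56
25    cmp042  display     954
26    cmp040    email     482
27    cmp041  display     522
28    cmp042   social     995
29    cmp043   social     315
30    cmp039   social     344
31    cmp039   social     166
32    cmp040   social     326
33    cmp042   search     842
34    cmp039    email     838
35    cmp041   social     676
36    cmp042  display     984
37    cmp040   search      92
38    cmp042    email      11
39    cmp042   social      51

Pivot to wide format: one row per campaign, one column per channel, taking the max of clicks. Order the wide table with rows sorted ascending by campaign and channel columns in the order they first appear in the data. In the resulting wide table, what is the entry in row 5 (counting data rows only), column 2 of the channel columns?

836

With rows sorted ascending by campaign, row 5 is campaign=cmp043. channel columns in first-appearance order: email, display, search, social; column 2 is display.
Long rows with campaign=cmp043, channel=display: max(836, 770) = 836.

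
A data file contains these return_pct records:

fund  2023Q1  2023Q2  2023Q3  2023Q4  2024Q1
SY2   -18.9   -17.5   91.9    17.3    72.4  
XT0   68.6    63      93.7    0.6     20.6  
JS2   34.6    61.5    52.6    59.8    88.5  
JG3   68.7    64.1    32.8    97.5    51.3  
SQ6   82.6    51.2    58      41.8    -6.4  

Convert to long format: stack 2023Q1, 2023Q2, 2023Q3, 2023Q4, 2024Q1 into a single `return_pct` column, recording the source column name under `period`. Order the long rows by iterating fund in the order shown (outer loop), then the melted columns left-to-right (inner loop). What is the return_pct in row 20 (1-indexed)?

51.3

25 rows total (5 × 5). Row 20: index ⌊(20-1)/5⌋ = 3 into fund → JG3; (20-1) mod 5 = 4 into the melted columns → 2024Q1.
So row 20 is (JG3, 2024Q1, 51.3); return_pct = 51.3.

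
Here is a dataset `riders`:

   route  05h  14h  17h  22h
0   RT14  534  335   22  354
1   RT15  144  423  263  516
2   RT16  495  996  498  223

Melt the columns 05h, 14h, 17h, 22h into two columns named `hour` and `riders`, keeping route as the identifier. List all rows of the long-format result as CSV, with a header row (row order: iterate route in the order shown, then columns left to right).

Each (route, column) pair becomes one row: 3 × 4 = 12 rows.
For example, (RT14, 05h) → riders=534.

route,hour,riders
RT14,05h,534
RT14,14h,335
RT14,17h,22
RT14,22h,354
RT15,05h,144
RT15,14h,423
RT15,17h,263
RT15,22h,516
RT16,05h,495
RT16,14h,996
RT16,17h,498
RT16,22h,223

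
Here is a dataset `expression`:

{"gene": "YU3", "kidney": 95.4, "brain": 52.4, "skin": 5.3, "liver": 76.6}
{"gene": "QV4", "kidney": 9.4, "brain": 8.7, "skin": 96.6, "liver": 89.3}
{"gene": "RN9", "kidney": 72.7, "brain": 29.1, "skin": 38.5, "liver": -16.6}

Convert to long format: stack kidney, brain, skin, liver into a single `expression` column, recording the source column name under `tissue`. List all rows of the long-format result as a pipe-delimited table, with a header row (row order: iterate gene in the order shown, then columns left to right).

Each (gene, column) pair becomes one row: 3 × 4 = 12 rows.
For example, (YU3, kidney) → expression=95.4.

| gene | tissue | expression |
| YU3 | kidney | 95.4 |
| YU3 | brain | 52.4 |
| YU3 | skin | 5.3 |
| YU3 | liver | 76.6 |
| QV4 | kidney | 9.4 |
| QV4 | brain | 8.7 |
| QV4 | skin | 96.6 |
| QV4 | liver | 89.3 |
| RN9 | kidney | 72.7 |
| RN9 | brain | 29.1 |
| RN9 | skin | 38.5 |
| RN9 | liver | -16.6 |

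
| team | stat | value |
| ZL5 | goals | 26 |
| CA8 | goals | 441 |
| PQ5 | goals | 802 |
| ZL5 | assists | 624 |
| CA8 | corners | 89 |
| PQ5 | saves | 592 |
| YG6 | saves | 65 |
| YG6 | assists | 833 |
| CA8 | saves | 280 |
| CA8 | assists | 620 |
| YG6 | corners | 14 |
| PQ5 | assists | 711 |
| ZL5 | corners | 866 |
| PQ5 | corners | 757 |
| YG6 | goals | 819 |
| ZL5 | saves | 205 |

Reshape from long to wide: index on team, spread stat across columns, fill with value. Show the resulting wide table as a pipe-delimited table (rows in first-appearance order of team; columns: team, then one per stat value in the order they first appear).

Columns: team plus the 4 distinct stat values (goals, assists, corners, saves).
For example, row ZL5 column goals takes value=26 from the long row (ZL5, goals).

| team | goals | assists | corners | saves |
| ZL5 | 26 | 624 | 866 | 205 |
| CA8 | 441 | 620 | 89 | 280 |
| PQ5 | 802 | 711 | 757 | 592 |
| YG6 | 819 | 833 | 14 | 65 |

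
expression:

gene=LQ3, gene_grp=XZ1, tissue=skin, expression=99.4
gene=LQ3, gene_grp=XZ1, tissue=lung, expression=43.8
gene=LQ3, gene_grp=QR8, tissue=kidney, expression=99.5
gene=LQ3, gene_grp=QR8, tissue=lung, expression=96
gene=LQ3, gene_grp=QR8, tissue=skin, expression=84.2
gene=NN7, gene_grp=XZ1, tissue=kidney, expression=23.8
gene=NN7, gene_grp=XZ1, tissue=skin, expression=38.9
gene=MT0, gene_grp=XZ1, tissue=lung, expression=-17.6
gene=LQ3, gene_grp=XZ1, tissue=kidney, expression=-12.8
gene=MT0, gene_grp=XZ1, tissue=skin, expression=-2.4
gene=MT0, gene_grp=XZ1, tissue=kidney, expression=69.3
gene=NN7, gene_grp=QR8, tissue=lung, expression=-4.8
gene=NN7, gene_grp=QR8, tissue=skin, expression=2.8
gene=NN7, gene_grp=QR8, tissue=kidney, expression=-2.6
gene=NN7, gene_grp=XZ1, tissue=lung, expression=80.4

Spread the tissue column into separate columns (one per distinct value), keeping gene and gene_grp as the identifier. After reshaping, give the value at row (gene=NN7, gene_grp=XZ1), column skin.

38.9

Wide layout: rows indexed by gene and gene_grp, columns are the 3 distinct tissue values (skin, lung, kidney).
Cell (gene=NN7, gene_grp=XZ1, tissue=skin) draws from the long row where gene=NN7, gene_grp=XZ1 and tissue=skin, which has expression=38.9.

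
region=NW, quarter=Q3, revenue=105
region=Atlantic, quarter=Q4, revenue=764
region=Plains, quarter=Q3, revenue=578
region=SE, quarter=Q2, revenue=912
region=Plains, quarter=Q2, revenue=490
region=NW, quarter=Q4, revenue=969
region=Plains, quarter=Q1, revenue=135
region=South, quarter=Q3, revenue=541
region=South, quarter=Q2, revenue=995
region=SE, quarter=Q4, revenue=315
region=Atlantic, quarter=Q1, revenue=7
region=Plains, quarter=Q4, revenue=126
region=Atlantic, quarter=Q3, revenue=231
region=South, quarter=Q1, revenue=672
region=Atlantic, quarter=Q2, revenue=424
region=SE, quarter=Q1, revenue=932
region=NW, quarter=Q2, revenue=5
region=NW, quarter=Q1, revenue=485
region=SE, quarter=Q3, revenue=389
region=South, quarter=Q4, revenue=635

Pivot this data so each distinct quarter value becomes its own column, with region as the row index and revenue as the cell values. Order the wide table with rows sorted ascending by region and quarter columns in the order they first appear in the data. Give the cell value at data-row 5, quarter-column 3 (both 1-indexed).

With rows sorted ascending by region, row 5 is region=South. quarter columns in first-appearance order: Q3, Q4, Q2, Q1; column 3 is Q2.
Long rows with region=South, quarter=Q2: revenue = 995.

995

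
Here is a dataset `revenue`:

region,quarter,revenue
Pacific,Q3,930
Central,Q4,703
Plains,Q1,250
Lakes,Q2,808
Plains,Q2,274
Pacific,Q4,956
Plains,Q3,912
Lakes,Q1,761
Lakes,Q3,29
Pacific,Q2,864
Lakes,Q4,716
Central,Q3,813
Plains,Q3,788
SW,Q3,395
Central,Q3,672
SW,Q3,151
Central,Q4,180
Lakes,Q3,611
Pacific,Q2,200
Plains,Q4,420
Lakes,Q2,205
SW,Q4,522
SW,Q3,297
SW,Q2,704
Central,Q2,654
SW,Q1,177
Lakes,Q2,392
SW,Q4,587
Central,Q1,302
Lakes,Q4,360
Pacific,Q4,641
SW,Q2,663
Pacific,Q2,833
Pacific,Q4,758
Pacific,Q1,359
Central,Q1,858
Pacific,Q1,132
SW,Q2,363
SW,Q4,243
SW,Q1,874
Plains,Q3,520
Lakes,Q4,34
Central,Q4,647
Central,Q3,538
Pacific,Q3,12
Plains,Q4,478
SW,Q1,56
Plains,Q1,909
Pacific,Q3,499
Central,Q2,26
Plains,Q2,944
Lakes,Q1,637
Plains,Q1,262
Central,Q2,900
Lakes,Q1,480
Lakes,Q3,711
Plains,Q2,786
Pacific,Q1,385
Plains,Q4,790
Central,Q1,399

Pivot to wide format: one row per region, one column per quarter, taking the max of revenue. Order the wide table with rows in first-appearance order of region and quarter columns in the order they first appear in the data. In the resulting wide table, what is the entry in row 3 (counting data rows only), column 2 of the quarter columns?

790

With rows in first-appearance order of region, row 3 is region=Plains. quarter columns in first-appearance order: Q3, Q4, Q1, Q2; column 2 is Q4.
Long rows with region=Plains, quarter=Q4: max(420, 478, 790) = 790.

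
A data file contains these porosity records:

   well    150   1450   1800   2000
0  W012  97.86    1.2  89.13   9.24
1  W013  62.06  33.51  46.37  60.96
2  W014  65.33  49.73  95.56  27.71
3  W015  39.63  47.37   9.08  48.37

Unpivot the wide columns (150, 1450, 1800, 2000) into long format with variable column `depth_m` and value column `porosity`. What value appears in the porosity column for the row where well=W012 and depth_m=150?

97.86

Unpivoting turns each (well, wide-column) pair into one long row.
The wide cell at row W012, column 150 holds 97.86, so the long row (W012, 150) has porosity=97.86.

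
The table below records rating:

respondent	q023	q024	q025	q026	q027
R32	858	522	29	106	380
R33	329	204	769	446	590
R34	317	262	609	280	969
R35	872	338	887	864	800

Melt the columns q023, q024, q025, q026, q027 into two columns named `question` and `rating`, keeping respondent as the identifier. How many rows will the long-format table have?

4 respondent values × 5 melted columns = 20 rows.

20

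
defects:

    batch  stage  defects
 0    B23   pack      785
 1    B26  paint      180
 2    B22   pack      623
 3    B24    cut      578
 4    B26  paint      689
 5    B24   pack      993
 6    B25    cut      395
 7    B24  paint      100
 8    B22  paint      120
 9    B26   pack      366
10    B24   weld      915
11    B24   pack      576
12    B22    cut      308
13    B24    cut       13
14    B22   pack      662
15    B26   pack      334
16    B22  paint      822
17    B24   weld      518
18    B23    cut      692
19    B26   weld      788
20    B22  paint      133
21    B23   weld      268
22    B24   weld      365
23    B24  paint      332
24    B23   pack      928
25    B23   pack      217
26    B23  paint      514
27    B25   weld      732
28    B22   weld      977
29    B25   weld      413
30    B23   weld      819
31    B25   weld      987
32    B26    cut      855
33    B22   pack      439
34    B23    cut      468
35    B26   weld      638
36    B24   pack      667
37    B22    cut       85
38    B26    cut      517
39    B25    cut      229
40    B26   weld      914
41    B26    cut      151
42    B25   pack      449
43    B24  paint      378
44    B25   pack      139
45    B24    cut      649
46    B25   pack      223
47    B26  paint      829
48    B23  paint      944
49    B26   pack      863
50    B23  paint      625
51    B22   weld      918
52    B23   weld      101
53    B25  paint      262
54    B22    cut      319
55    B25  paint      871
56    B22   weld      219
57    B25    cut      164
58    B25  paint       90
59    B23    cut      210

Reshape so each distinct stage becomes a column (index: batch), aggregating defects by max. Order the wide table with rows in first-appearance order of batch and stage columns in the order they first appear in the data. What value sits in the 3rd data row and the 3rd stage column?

319

With rows in first-appearance order of batch, row 3 is batch=B22. stage columns in first-appearance order: pack, paint, cut, weld; column 3 is cut.
Long rows with batch=B22, stage=cut: max(308, 85, 319) = 319.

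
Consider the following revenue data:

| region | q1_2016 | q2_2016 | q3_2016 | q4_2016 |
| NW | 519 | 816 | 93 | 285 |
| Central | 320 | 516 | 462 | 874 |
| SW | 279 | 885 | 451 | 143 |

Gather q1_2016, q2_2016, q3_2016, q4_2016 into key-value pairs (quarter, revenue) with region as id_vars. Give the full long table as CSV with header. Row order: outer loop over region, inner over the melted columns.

Each (region, column) pair becomes one row: 3 × 4 = 12 rows.
For example, (NW, q1_2016) → revenue=519.

region,quarter,revenue
NW,q1_2016,519
NW,q2_2016,816
NW,q3_2016,93
NW,q4_2016,285
Central,q1_2016,320
Central,q2_2016,516
Central,q3_2016,462
Central,q4_2016,874
SW,q1_2016,279
SW,q2_2016,885
SW,q3_2016,451
SW,q4_2016,143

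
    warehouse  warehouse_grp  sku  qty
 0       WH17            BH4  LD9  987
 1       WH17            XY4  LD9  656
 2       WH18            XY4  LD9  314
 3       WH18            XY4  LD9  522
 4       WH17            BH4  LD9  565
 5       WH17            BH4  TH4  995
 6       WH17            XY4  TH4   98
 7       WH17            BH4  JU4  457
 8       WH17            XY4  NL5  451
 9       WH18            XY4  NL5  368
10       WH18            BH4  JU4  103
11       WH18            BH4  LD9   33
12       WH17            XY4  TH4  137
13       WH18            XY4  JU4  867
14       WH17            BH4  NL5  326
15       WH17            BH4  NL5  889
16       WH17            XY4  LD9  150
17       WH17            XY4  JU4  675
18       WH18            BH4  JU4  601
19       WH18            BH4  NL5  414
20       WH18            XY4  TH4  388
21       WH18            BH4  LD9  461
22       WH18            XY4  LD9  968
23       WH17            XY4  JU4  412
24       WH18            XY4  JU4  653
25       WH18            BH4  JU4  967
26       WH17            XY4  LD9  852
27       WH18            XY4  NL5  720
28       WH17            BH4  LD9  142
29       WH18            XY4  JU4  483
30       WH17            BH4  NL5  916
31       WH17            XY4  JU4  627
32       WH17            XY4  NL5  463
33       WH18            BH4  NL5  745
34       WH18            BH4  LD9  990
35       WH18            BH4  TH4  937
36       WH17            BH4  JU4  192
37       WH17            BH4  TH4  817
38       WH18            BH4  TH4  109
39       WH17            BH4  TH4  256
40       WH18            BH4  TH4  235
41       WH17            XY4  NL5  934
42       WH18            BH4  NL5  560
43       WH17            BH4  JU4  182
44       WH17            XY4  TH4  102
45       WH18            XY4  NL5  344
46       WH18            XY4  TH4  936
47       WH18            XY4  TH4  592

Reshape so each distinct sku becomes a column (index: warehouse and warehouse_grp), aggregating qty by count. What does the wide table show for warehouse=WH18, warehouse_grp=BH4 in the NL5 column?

Rows with warehouse=WH18, warehouse_grp=BH4 and sku=NL5: qty values are 414, 745, 560.
3 rows match — count = 3.

3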